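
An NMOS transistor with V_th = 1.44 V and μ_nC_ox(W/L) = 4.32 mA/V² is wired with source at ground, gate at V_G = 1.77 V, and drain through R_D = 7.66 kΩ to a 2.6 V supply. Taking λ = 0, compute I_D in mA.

V_GS = V_G = 1.77 V, so V_ov = 1.77 − 1.44 = 0.33 V.
Assume saturation: I_D = ½ k_n V_ov² = 0.5 × 4.32 × 0.33² = 0.235 mA, giving V_DS = V_DD − I_D R_D = 2.6 − 0.235 × 7.66 = 0.798 V.
V_DS = 0.798 V ≥ V_ov = 0.33 V, confirming saturation.

I_D = 0.235 mA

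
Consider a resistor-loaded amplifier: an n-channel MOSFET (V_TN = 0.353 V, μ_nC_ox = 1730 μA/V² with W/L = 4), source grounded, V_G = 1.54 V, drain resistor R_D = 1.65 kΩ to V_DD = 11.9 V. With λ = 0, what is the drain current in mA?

V_GS = V_G = 1.54 V, so V_ov = 1.54 − 0.353 = 1.19 V.
k_n = μ_nC_ox · (W/L) = 6.92 mA/V².
Assume saturation: I_D = ½ k_n V_ov² = 0.5 × 6.92 × 1.19² = 4.88 mA, giving V_DS = V_DD − I_D R_D = 11.9 − 4.88 × 1.65 = 3.86 V.
V_DS = 3.86 V ≥ V_ov = 1.19 V, confirming saturation.

I_D = 4.88 mA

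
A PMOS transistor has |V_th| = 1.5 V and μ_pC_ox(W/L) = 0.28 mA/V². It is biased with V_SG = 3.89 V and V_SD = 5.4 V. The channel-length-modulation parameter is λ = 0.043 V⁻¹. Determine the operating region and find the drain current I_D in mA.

V_ov = V_SG − |V_th| = 3.89 − 1.5 = 2.39 V.
Since V_SD = 5.4 V ≥ V_ov = 2.39 V, the device is in saturation.
I_D = ½ k_p V_ov² (1 + λ V_SD) = 0.5 × 0.28 × 2.39² × (1 + 0.043 × 5.4) = 0.985 mA.

Saturation; I_D = 0.985 mA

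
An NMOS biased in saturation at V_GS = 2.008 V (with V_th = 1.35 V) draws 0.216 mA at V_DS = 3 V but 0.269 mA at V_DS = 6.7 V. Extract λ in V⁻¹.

λ = 0.0828 V⁻¹

With V_GS fixed, I_D ∝ (1 + λ V_DS) in saturation, so I_D2/I_D1 = (1 + λ V_DS2)/(1 + λ V_DS1).
0.269/0.216 = 1.245 = (1 + 6.7 λ)/(1 + 3 λ).
Solving: λ (I_D1 V_DS2 − I_D2 V_DS1) = I_D2 − I_D1, so λ = (0.269 − 0.216) / (0.216 × 6.7 − 0.269 × 3) = 0.053 / 0.64 = 0.0828 V⁻¹.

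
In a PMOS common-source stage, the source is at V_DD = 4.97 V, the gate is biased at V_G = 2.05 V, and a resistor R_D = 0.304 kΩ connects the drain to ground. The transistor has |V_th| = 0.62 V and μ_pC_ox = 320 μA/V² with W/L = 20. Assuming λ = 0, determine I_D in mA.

V_SG = V_DD − V_G = 4.97 − 2.05 = 2.92 V, so V_ov = 2.92 − 0.62 = 2.3 V.
k_p = μ_pC_ox · (W/L) = 6.4 mA/V².
Assume saturation: I_D = ½ k_p V_ov² = 0.5 × 6.4 × 2.3² = 16.9 mA, giving V_SD = V_DD − I_D R_D = 4.97 − 16.9 × 0.304 = -0.176 V.
But -0.176 V < V_ov = 2.3 V, so the device is actually in triode.
In triode I_D = k_p[V_ov V_SD − ½ V_SD²] and I_D = (V_DD − V_SD)/R_D. Equating: 0.973 V_SD² − 5.475 V_SD + 4.97 = 0, giving V_SD = 1.14 V (the root below V_ov).
I_D = (4.97 − 1.14) / 0.304 = 12.6 mA.

I_D = 12.6 mA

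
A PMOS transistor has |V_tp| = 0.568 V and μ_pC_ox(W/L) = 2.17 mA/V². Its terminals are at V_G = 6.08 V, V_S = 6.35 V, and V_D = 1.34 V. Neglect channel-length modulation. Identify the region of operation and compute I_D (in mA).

V_SG = V_S − V_G = 6.35 − 6.08 = 0.27 V; V_SD = V_S − V_D = 6.35 − 1.34 = 5.01 V.
V_SG = 0.27 V < |V_tp| = 0.568 V, so the transistor is in cutoff.

Cutoff; I_D = 0 mA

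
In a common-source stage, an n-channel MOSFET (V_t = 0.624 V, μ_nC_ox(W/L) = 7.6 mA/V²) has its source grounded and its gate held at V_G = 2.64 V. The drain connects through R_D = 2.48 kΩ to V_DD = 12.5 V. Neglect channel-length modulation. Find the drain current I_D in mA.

I_D = 4.90 mA

V_GS = V_G = 2.64 V, so V_ov = 2.64 − 0.624 = 2.02 V.
Assume saturation: I_D = ½ k_n V_ov² = 0.5 × 7.6 × 2.02² = 15.4 mA, giving V_DS = V_DD − I_D R_D = 12.5 − 15.4 × 2.48 = -25.8 V.
But -25.8 V < V_ov = 2.02 V, so the device is actually in triode.
In triode I_D = k_n[V_ov V_DS − ½ V_DS²] and I_D = (V_DD − V_DS)/R_D. Equating: 9.42 V_DS² − 39 V_DS + 12.5 = 0, giving V_DS = 0.35 V (the root below V_ov).
I_D = (12.5 − 0.35) / 2.48 = 4.9 mA.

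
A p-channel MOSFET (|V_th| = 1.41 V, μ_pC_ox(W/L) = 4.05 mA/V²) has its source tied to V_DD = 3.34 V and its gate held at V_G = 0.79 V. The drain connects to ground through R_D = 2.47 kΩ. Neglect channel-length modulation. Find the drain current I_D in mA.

V_SG = V_DD − V_G = 3.34 − 0.79 = 2.55 V, so V_ov = 2.55 − 1.41 = 1.14 V.
Assume saturation: I_D = ½ k_p V_ov² = 0.5 × 4.05 × 1.14² = 2.63 mA, giving V_SD = V_DD − I_D R_D = 3.34 − 2.63 × 2.47 = -3.16 V.
But -3.16 V < V_ov = 1.14 V, so the device is actually in triode.
In triode I_D = k_p[V_ov V_SD − ½ V_SD²] and I_D = (V_DD − V_SD)/R_D. Equating: 5 V_SD² − 12.4 V_SD + 3.34 = 0, giving V_SD = 0.307 V (the root below V_ov).
I_D = (3.34 − 0.307) / 2.47 = 1.23 mA.

I_D = 1.23 mA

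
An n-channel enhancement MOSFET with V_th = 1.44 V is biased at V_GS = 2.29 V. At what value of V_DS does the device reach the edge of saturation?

The boundary between triode and saturation is V_DS = V_GS − V_th = V_ov.
V_ov = 2.29 − 1.44 = 0.85 V.

V_DS,sat = 0.850 V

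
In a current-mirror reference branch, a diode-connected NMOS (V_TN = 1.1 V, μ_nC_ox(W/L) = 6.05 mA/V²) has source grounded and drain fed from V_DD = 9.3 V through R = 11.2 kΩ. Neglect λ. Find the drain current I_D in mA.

With gate tied to drain, V_GS = V_DS ≥ V_GS − V_TN, so the device is in saturation.
KCL at the drain: ½ k_n (V_GS − V_TN)² = (V_DD − V_GS)/R.
Let x = V_GS − 1.1. Then 33.9 x² + x − 8.2 = 0, giving x = 0.477 V (positive root), so V_GS = 1.58 V.
I_D = (V_DD − V_GS)/R = (9.3 − 1.58) / 11.2 = 0.69 mA.

I_D = 0.690 mA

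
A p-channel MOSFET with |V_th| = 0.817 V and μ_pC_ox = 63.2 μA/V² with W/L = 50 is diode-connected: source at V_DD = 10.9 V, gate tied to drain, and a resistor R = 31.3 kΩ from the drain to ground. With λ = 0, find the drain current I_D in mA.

With gate tied to drain, V_SG = V_SD ≥ V_SG − |V_th|, so the device is in saturation.
k_p = μ_pC_ox · (W/L) = 3.16 mA/V².
KCL at the drain: ½ k_p (V_SG − |V_th|)² = (V_DD − V_SG)/R.
Let x = V_SG − 0.817. Then 49.5 x² + x − 10.08 = 0, giving x = 0.442 V (positive root), so V_SG = 1.26 V.
I_D = (V_DD − V_SG)/R = (10.9 − 1.26) / 31.3 = 0.308 mA.

I_D = 0.308 mA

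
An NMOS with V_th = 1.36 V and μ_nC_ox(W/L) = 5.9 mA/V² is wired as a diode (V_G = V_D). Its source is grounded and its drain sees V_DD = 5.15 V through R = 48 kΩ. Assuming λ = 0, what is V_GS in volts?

V_GS = 1.52 V

With gate tied to drain, V_GS = V_DS ≥ V_GS − V_th, so the device is in saturation.
KCL at the drain: ½ k_n (V_GS − V_th)² = (V_DD − V_GS)/R.
Let x = V_GS − 1.36. Then 142 x² + x − 3.79 = 0, giving x = 0.16 V (positive root), so V_GS = 1.52 V.
I_D = (V_DD − V_GS)/R = (5.15 − 1.52) / 48 = 0.0756 mA.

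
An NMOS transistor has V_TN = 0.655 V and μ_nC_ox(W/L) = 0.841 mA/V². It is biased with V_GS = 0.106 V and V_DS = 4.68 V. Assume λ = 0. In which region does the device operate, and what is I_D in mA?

Cutoff; I_D = 0 mA

V_GS = 0.106 V < V_TN = 0.655 V, so the transistor is in cutoff.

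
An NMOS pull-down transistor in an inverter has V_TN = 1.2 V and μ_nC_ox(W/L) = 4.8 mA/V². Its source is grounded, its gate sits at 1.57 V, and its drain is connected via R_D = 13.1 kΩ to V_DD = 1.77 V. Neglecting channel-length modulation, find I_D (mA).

I_D = 0.129 mA

V_GS = V_G = 1.57 V, so V_ov = 1.57 − 1.2 = 0.37 V.
Assume saturation: I_D = ½ k_n V_ov² = 0.5 × 4.8 × 0.37² = 0.329 mA, giving V_DS = V_DD − I_D R_D = 1.77 − 0.329 × 13.1 = -2.53 V.
But -2.53 V < V_ov = 0.37 V, so the device is actually in triode.
In triode I_D = k_n[V_ov V_DS − ½ V_DS²] and I_D = (V_DD − V_DS)/R_D. Equating: 31.4 V_DS² − 24.27 V_DS + 1.77 = 0, giving V_DS = 0.0816 V (the root below V_ov).
I_D = (1.77 − 0.0816) / 13.1 = 0.129 mA.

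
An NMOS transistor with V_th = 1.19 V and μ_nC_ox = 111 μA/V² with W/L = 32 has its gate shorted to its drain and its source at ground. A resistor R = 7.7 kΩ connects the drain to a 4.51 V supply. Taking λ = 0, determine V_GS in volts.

With gate tied to drain, V_GS = V_DS ≥ V_GS − V_th, so the device is in saturation.
k_n = μ_nC_ox · (W/L) = 3.552 mA/V².
KCL at the drain: ½ k_n (V_GS − V_th)² = (V_DD − V_GS)/R.
Let x = V_GS − 1.19. Then 13.7 x² + x − 3.32 = 0, giving x = 0.458 V (positive root), so V_GS = 1.65 V.
I_D = (V_DD − V_GS)/R = (4.51 − 1.65) / 7.7 = 0.372 mA.

V_GS = 1.65 V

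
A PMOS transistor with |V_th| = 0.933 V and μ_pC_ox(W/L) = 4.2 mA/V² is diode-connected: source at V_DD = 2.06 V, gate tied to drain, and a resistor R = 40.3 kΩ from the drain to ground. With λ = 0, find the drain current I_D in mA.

With gate tied to drain, V_SG = V_SD ≥ V_SG − |V_th|, so the device is in saturation.
KCL at the drain: ½ k_p (V_SG − |V_th|)² = (V_DD − V_SG)/R.
Let x = V_SG − 0.933. Then 84.6 x² + x − 1.127 = 0, giving x = 0.11 V (positive root), so V_SG = 1.04 V.
I_D = (V_DD − V_SG)/R = (2.06 − 1.04) / 40.3 = 0.0252 mA.

I_D = 0.0252 mA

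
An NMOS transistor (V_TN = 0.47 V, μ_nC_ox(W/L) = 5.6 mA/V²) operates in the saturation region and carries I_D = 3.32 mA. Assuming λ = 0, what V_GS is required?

In saturation I_D = ½ k_n (V_GS − V_TN)², so V_GS − V_TN = √(2 I_D / k_n) = √(2 × 3.32 / 5.6) = 1.09 V.
V_GS = 0.47 + 1.09 = 1.56 V.

V_GS = 1.56 V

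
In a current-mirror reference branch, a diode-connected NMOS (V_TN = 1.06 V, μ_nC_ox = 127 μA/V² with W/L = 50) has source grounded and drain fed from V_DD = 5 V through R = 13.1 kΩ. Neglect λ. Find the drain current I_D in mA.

I_D = 0.278 mA

With gate tied to drain, V_GS = V_DS ≥ V_GS − V_TN, so the device is in saturation.
k_n = μ_nC_ox · (W/L) = 6.35 mA/V².
KCL at the drain: ½ k_n (V_GS − V_TN)² = (V_DD − V_GS)/R.
Let x = V_GS − 1.06. Then 41.6 x² + x − 3.94 = 0, giving x = 0.296 V (positive root), so V_GS = 1.36 V.
I_D = (V_DD − V_GS)/R = (5 − 1.36) / 13.1 = 0.278 mA.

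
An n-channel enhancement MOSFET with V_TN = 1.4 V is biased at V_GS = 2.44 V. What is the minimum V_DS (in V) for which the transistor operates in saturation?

The boundary between triode and saturation is V_DS = V_GS − V_TN = V_ov.
V_ov = 2.44 − 1.4 = 1.04 V.

V_DS,sat = 1.04 V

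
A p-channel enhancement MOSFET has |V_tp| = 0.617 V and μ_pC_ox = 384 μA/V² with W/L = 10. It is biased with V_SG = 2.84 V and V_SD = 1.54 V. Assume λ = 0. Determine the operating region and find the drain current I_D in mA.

k_p = μ_pC_ox · (W/L) = 3.84 mA/V².
V_ov = V_SG − |V_tp| = 2.84 − 0.617 = 2.22 V.
Since V_SD = 1.54 V < V_ov = 2.22 V, the device is in the triode region.
I_D = k_p [V_ov · V_SD − ½ V_SD²] = 3.84 × [2.22 × 1.54 − 0.5 × 1.54²] = 8.59 mA.

Triode; I_D = 8.59 mA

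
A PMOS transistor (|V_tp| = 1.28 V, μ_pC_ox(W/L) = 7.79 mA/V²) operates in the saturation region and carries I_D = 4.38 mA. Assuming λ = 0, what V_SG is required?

V_SG = 2.34 V

In saturation I_D = ½ k_p (V_SG − |V_tp|)², so V_SG − |V_tp| = √(2 I_D / k_p) = √(2 × 4.38 / 7.79) = 1.06 V.
V_SG = 1.28 + 1.06 = 2.34 V.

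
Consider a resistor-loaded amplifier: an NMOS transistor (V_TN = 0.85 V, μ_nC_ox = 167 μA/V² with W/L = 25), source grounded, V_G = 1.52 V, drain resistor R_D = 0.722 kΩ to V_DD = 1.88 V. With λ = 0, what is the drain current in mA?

V_GS = V_G = 1.52 V, so V_ov = 1.52 − 0.85 = 0.67 V.
k_n = μ_nC_ox · (W/L) = 4.175 mA/V².
Assume saturation: I_D = ½ k_n V_ov² = 0.5 × 4.175 × 0.67² = 0.937 mA, giving V_DS = V_DD − I_D R_D = 1.88 − 0.937 × 0.722 = 1.2 V.
V_DS = 1.2 V ≥ V_ov = 0.67 V, confirming saturation.

I_D = 0.937 mA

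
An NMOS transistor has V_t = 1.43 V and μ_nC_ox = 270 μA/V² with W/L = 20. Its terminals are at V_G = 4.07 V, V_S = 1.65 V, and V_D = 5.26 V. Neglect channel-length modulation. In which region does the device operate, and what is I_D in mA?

Saturation; I_D = 2.65 mA

V_GS = V_G − V_S = 4.07 − 1.65 = 2.42 V; V_DS = V_D − V_S = 5.26 − 1.65 = 3.61 V.
k_n = μ_nC_ox · (W/L) = 5.4 mA/V².
V_ov = V_GS − V_t = 2.42 − 1.43 = 0.99 V.
Since V_DS = 3.61 V ≥ V_ov = 0.99 V, the device is in saturation.
I_D = ½ k_n V_ov² = 0.5 × 5.4 × 0.99² = 2.65 mA.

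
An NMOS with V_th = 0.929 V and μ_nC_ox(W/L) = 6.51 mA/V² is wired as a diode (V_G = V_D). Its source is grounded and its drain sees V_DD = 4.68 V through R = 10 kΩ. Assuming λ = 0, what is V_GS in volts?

V_GS = 1.25 V

With gate tied to drain, V_GS = V_DS ≥ V_GS − V_th, so the device is in saturation.
KCL at the drain: ½ k_n (V_GS − V_th)² = (V_DD − V_GS)/R.
Let x = V_GS − 0.929. Then 32.5 x² + x − 3.751 = 0, giving x = 0.324 V (positive root), so V_GS = 1.25 V.
I_D = (V_DD − V_GS)/R = (4.68 − 1.25) / 10 = 0.343 mA.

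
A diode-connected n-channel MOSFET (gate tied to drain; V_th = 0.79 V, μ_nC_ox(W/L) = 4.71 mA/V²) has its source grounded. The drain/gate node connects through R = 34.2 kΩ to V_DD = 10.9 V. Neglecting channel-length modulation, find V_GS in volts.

With gate tied to drain, V_GS = V_DS ≥ V_GS − V_th, so the device is in saturation.
KCL at the drain: ½ k_n (V_GS − V_th)² = (V_DD − V_GS)/R.
Let x = V_GS − 0.79. Then 80.5 x² + x − 10.11 = 0, giving x = 0.348 V (positive root), so V_GS = 1.14 V.
I_D = (V_DD − V_GS)/R = (10.9 − 1.14) / 34.2 = 0.285 mA.

V_GS = 1.14 V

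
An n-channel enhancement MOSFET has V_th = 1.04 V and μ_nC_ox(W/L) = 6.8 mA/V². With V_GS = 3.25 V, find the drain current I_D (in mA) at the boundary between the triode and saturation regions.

At the boundary V_DS = V_ov = V_GS − V_th = 3.25 − 1.04 = 2.21 V.
I_D = ½ k_n V_ov² = 0.5 × 6.8 × 2.21² = 16.6 mA.

I_D = 16.6 mA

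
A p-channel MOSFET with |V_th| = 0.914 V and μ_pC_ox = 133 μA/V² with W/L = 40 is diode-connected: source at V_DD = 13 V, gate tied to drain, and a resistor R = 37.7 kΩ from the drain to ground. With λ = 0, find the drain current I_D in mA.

With gate tied to drain, V_SG = V_SD ≥ V_SG − |V_th|, so the device is in saturation.
k_p = μ_pC_ox · (W/L) = 5.32 mA/V².
KCL at the drain: ½ k_p (V_SG − |V_th|)² = (V_DD − V_SG)/R.
Let x = V_SG − 0.914. Then 100 x² + x − 12.09 = 0, giving x = 0.342 V (positive root), so V_SG = 1.26 V.
I_D = (V_DD − V_SG)/R = (13 − 1.26) / 37.7 = 0.312 mA.

I_D = 0.312 mA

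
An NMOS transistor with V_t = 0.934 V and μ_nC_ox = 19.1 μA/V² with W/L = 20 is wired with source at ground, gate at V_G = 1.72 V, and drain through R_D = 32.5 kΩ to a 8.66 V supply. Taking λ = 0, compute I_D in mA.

I_D = 0.118 mA

V_GS = V_G = 1.72 V, so V_ov = 1.72 − 0.934 = 0.786 V.
k_n = μ_nC_ox · (W/L) = 0.382 mA/V².
Assume saturation: I_D = ½ k_n V_ov² = 0.5 × 0.382 × 0.786² = 0.118 mA, giving V_DS = V_DD − I_D R_D = 8.66 − 0.118 × 32.5 = 4.83 V.
V_DS = 4.83 V ≥ V_ov = 0.786 V, confirming saturation.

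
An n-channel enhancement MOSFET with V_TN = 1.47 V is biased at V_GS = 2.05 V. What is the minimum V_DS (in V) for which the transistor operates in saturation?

V_DS,sat = 0.580 V

The boundary between triode and saturation is V_DS = V_GS − V_TN = V_ov.
V_ov = 2.05 − 1.47 = 0.58 V.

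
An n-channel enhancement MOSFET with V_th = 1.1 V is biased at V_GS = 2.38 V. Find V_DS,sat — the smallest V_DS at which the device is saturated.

The boundary between triode and saturation is V_DS = V_GS − V_th = V_ov.
V_ov = 2.38 − 1.1 = 1.28 V.

V_DS,sat = 1.28 V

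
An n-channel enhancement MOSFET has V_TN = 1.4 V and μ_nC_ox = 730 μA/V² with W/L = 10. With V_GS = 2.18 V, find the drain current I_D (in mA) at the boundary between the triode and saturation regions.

At the boundary V_DS = V_ov = V_GS − V_TN = 2.18 − 1.4 = 0.78 V.
k_n = μ_nC_ox · (W/L) = 7.3 mA/V².
I_D = ½ k_n V_ov² = 0.5 × 7.3 × 0.78² = 2.22 mA.

I_D = 2.22 mA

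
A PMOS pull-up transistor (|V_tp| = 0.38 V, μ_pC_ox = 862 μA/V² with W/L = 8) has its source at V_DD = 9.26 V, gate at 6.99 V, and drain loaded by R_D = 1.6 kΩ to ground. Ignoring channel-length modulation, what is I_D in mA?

V_SG = V_DD − V_G = 9.26 − 6.99 = 2.27 V, so V_ov = 2.27 − 0.38 = 1.89 V.
k_p = μ_pC_ox · (W/L) = 6.896 mA/V².
Assume saturation: I_D = ½ k_p V_ov² = 0.5 × 6.896 × 1.89² = 12.3 mA, giving V_SD = V_DD − I_D R_D = 9.26 − 12.3 × 1.6 = -10.4 V.
But -10.4 V < V_ov = 1.89 V, so the device is actually in triode.
In triode I_D = k_p[V_ov V_SD − ½ V_SD²] and I_D = (V_DD − V_SD)/R_D. Equating: 5.52 V_SD² − 21.85 V_SD + 9.26 = 0, giving V_SD = 0.483 V (the root below V_ov).
I_D = (9.26 − 0.483) / 1.6 = 5.49 mA.

I_D = 5.49 mA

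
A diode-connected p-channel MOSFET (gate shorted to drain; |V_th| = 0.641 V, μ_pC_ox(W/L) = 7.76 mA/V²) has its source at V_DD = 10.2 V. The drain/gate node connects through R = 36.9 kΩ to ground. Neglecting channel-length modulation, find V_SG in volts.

V_SG = 0.896 V

With gate tied to drain, V_SG = V_SD ≥ V_SG − |V_th|, so the device is in saturation.
KCL at the drain: ½ k_p (V_SG − |V_th|)² = (V_DD − V_SG)/R.
Let x = V_SG − 0.641. Then 143 x² + x − 9.559 = 0, giving x = 0.255 V (positive root), so V_SG = 0.896 V.
I_D = (V_DD − V_SG)/R = (10.2 − 0.896) / 36.9 = 0.252 mA.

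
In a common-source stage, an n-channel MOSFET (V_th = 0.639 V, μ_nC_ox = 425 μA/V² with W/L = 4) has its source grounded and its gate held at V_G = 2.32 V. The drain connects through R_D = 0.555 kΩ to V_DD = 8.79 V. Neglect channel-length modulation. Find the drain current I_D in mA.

V_GS = V_G = 2.32 V, so V_ov = 2.32 − 0.639 = 1.68 V.
k_n = μ_nC_ox · (W/L) = 1.7 mA/V².
Assume saturation: I_D = ½ k_n V_ov² = 0.5 × 1.7 × 1.68² = 2.4 mA, giving V_DS = V_DD − I_D R_D = 8.79 − 2.4 × 0.555 = 7.46 V.
V_DS = 7.46 V ≥ V_ov = 1.68 V, confirming saturation.

I_D = 2.40 mA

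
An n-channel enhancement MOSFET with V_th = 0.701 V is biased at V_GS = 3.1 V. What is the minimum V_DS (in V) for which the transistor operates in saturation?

V_DS,sat = 2.40 V

The boundary between triode and saturation is V_DS = V_GS − V_th = V_ov.
V_ov = 3.1 − 0.701 = 2.4 V.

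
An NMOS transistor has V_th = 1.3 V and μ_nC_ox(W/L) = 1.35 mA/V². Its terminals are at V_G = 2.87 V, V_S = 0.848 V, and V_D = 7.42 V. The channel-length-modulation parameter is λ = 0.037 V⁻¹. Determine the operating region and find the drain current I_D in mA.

V_GS = V_G − V_S = 2.87 − 0.848 = 2.02 V; V_DS = V_D − V_S = 7.42 − 0.848 = 6.57 V.
V_ov = V_GS − V_th = 2.02 − 1.3 = 0.722 V.
Since V_DS = 6.57 V ≥ V_ov = 0.722 V, the device is in saturation.
I_D = ½ k_n V_ov² (1 + λ V_DS) = 0.5 × 1.35 × 0.722² × (1 + 0.037 × 6.57) = 0.437 mA.

Saturation; I_D = 0.437 mA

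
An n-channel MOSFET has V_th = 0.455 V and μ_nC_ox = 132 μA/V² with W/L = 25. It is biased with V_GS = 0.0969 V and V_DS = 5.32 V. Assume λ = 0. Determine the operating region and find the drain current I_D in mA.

V_GS = 0.0969 V < V_th = 0.455 V, so the transistor is in cutoff.

Cutoff; I_D = 0 mA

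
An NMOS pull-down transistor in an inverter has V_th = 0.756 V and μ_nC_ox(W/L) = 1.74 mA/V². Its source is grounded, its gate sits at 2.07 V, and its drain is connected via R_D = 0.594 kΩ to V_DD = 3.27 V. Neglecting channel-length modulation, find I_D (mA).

V_GS = V_G = 2.07 V, so V_ov = 2.07 − 0.756 = 1.31 V.
Assume saturation: I_D = ½ k_n V_ov² = 0.5 × 1.74 × 1.31² = 1.5 mA, giving V_DS = V_DD − I_D R_D = 3.27 − 1.5 × 0.594 = 2.38 V.
V_DS = 2.38 V ≥ V_ov = 1.31 V, confirming saturation.

I_D = 1.50 mA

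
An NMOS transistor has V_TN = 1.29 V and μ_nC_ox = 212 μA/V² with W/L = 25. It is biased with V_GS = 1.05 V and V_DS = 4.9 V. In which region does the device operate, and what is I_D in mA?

V_GS = 1.05 V < V_TN = 1.29 V, so the transistor is in cutoff.

Cutoff; I_D = 0 mA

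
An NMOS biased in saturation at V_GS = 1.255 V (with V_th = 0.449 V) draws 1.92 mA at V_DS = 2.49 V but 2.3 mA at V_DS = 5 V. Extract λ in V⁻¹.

λ = 0.0981 V⁻¹

With V_GS fixed, I_D ∝ (1 + λ V_DS) in saturation, so I_D2/I_D1 = (1 + λ V_DS2)/(1 + λ V_DS1).
2.3/1.92 = 1.198 = (1 + 5 λ)/(1 + 2.49 λ).
Solving: λ (I_D1 V_DS2 − I_D2 V_DS1) = I_D2 − I_D1, so λ = (2.3 − 1.92) / (1.92 × 5 − 2.3 × 2.49) = 0.38 / 3.87 = 0.0981 V⁻¹.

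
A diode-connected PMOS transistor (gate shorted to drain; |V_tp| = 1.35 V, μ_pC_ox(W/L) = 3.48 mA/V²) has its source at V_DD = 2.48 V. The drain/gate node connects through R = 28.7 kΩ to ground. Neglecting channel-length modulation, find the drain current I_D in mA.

I_D = 0.0345 mA

With gate tied to drain, V_SG = V_SD ≥ V_SG − |V_tp|, so the device is in saturation.
KCL at the drain: ½ k_p (V_SG − |V_tp|)² = (V_DD − V_SG)/R.
Let x = V_SG − 1.35. Then 49.9 x² + x − 1.13 = 0, giving x = 0.141 V (positive root), so V_SG = 1.49 V.
I_D = (V_DD − V_SG)/R = (2.48 − 1.49) / 28.7 = 0.0345 mA.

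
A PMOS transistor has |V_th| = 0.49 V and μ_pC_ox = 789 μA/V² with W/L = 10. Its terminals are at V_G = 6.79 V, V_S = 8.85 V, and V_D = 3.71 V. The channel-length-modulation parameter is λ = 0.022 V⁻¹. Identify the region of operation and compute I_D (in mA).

V_SG = V_S − V_G = 8.85 − 6.79 = 2.06 V; V_SD = V_S − V_D = 8.85 − 3.71 = 5.14 V.
k_p = μ_pC_ox · (W/L) = 7.89 mA/V².
V_ov = V_SG − |V_th| = 2.06 − 0.49 = 1.57 V.
Since V_SD = 5.14 V ≥ V_ov = 1.57 V, the device is in saturation.
I_D = ½ k_p V_ov² (1 + λ V_SD) = 0.5 × 7.89 × 1.57² × (1 + 0.022 × 5.14) = 10.8 mA.

Saturation; I_D = 10.8 mA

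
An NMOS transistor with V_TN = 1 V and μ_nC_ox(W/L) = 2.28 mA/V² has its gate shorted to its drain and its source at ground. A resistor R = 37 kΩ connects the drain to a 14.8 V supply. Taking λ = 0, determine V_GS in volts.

With gate tied to drain, V_GS = V_DS ≥ V_GS − V_TN, so the device is in saturation.
KCL at the drain: ½ k_n (V_GS − V_TN)² = (V_DD − V_GS)/R.
Let x = V_GS − 1. Then 42.2 x² + x − 13.8 = 0, giving x = 0.56 V (positive root), so V_GS = 1.56 V.
I_D = (V_DD − V_GS)/R = (14.8 − 1.56) / 37 = 0.358 mA.

V_GS = 1.56 V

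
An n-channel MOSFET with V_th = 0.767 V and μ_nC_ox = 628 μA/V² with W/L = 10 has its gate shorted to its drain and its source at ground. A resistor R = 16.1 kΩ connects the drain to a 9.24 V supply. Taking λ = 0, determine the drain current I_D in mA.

I_D = 0.501 mA

With gate tied to drain, V_GS = V_DS ≥ V_GS − V_th, so the device is in saturation.
k_n = μ_nC_ox · (W/L) = 6.28 mA/V².
KCL at the drain: ½ k_n (V_GS − V_th)² = (V_DD − V_GS)/R.
Let x = V_GS − 0.767. Then 50.6 x² + x − 8.473 = 0, giving x = 0.4 V (positive root), so V_GS = 1.17 V.
I_D = (V_DD − V_GS)/R = (9.24 − 1.17) / 16.1 = 0.501 mA.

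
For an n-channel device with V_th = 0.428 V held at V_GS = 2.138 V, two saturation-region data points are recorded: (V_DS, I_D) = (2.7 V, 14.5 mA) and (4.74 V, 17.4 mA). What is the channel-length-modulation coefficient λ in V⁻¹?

λ = 0.133 V⁻¹

With V_GS fixed, I_D ∝ (1 + λ V_DS) in saturation, so I_D2/I_D1 = (1 + λ V_DS2)/(1 + λ V_DS1).
17.4/14.5 = 1.2 = (1 + 4.74 λ)/(1 + 2.7 λ).
Solving: λ (I_D1 V_DS2 − I_D2 V_DS1) = I_D2 − I_D1, so λ = (17.4 − 14.5) / (14.5 × 4.74 − 17.4 × 2.7) = 2.9 / 21.8 = 0.133 V⁻¹.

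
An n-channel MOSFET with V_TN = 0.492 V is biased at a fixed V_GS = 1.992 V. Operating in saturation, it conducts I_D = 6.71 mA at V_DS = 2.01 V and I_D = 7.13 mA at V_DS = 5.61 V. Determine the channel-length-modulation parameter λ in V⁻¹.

With V_GS fixed, I_D ∝ (1 + λ V_DS) in saturation, so I_D2/I_D1 = (1 + λ V_DS2)/(1 + λ V_DS1).
7.13/6.71 = 1.063 = (1 + 5.61 λ)/(1 + 2.01 λ).
Solving: λ (I_D1 V_DS2 − I_D2 V_DS1) = I_D2 − I_D1, so λ = (7.13 − 6.71) / (6.71 × 5.61 − 7.13 × 2.01) = 0.42 / 23.3 = 0.018 V⁻¹.

λ = 0.0180 V⁻¹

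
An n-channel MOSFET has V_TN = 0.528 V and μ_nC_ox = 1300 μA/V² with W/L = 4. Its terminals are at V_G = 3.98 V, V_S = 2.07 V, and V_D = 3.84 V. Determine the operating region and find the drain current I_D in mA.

V_GS = V_G − V_S = 3.98 − 2.07 = 1.91 V; V_DS = V_D − V_S = 3.84 − 2.07 = 1.77 V.
k_n = μ_nC_ox · (W/L) = 5.2 mA/V².
V_ov = V_GS − V_TN = 1.91 − 0.528 = 1.38 V.
Since V_DS = 1.77 V ≥ V_ov = 1.38 V, the device is in saturation.
I_D = ½ k_n V_ov² = 0.5 × 5.2 × 1.38² = 4.97 mA.

Saturation; I_D = 4.97 mA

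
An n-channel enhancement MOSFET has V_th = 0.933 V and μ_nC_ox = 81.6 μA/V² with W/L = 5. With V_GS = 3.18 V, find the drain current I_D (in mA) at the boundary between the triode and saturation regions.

At the boundary V_DS = V_ov = V_GS − V_th = 3.18 − 0.933 = 2.25 V.
k_n = μ_nC_ox · (W/L) = 0.408 mA/V².
I_D = ½ k_n V_ov² = 0.5 × 0.408 × 2.25² = 1.03 mA.

I_D = 1.03 mA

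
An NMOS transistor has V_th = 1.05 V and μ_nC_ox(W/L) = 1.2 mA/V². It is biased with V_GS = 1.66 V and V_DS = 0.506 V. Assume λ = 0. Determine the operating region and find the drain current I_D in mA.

V_ov = V_GS − V_th = 1.66 − 1.05 = 0.61 V.
Since V_DS = 0.506 V < V_ov = 0.61 V, the device is in the triode region.
I_D = k_n [V_ov · V_DS − ½ V_DS²] = 1.2 × [0.61 × 0.506 − 0.5 × 0.506²] = 0.217 mA.

Triode; I_D = 0.217 mA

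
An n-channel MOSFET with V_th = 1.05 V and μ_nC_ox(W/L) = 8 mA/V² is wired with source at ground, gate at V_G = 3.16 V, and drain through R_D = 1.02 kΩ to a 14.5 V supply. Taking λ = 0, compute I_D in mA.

V_GS = V_G = 3.16 V, so V_ov = 3.16 − 1.05 = 2.11 V.
Assume saturation: I_D = ½ k_n V_ov² = 0.5 × 8 × 2.11² = 17.8 mA, giving V_DS = V_DD − I_D R_D = 14.5 − 17.8 × 1.02 = -3.66 V.
But -3.66 V < V_ov = 2.11 V, so the device is actually in triode.
In triode I_D = k_n[V_ov V_DS − ½ V_DS²] and I_D = (V_DD − V_DS)/R_D. Equating: 4.08 V_DS² − 18.22 V_DS + 14.5 = 0, giving V_DS = 1.04 V (the root below V_ov).
I_D = (14.5 − 1.04) / 1.02 = 13.2 mA.

I_D = 13.2 mA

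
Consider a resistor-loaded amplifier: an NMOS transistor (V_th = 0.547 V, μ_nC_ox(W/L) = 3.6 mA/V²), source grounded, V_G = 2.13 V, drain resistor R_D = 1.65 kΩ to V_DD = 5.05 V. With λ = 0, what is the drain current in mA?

V_GS = V_G = 2.13 V, so V_ov = 2.13 − 0.547 = 1.58 V.
Assume saturation: I_D = ½ k_n V_ov² = 0.5 × 3.6 × 1.58² = 4.51 mA, giving V_DS = V_DD − I_D R_D = 5.05 − 4.51 × 1.65 = -2.39 V.
But -2.39 V < V_ov = 1.58 V, so the device is actually in triode.
In triode I_D = k_n[V_ov V_DS − ½ V_DS²] and I_D = (V_DD − V_DS)/R_D. Equating: 2.97 V_DS² − 10.4 V_DS + 5.05 = 0, giving V_DS = 0.582 V (the root below V_ov).
I_D = (5.05 − 0.582) / 1.65 = 2.71 mA.

I_D = 2.71 mA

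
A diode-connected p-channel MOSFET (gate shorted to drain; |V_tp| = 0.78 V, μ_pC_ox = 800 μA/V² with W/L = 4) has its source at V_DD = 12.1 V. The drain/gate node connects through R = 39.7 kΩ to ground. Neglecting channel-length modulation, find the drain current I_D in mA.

With gate tied to drain, V_SG = V_SD ≥ V_SG − |V_tp|, so the device is in saturation.
k_p = μ_pC_ox · (W/L) = 3.2 mA/V².
KCL at the drain: ½ k_p (V_SG − |V_tp|)² = (V_DD − V_SG)/R.
Let x = V_SG − 0.78. Then 63.5 x² + x − 11.32 = 0, giving x = 0.414 V (positive root), so V_SG = 1.19 V.
I_D = (V_DD − V_SG)/R = (12.1 − 1.19) / 39.7 = 0.275 mA.

I_D = 0.275 mA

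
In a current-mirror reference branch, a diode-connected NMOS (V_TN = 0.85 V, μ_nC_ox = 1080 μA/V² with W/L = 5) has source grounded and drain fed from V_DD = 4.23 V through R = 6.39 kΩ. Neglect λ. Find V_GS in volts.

V_GS = 1.26 V

With gate tied to drain, V_GS = V_DS ≥ V_GS − V_TN, so the device is in saturation.
k_n = μ_nC_ox · (W/L) = 5.4 mA/V².
KCL at the drain: ½ k_n (V_GS − V_TN)² = (V_DD − V_GS)/R.
Let x = V_GS − 0.85. Then 17.3 x² + x − 3.38 = 0, giving x = 0.415 V (positive root), so V_GS = 1.26 V.
I_D = (V_DD − V_GS)/R = (4.23 − 1.26) / 6.39 = 0.464 mA.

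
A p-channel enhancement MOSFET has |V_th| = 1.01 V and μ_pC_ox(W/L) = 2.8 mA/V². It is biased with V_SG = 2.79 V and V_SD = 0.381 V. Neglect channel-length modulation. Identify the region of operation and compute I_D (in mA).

V_ov = V_SG − |V_th| = 2.79 − 1.01 = 1.78 V.
Since V_SD = 0.381 V < V_ov = 1.78 V, the device is in the triode region.
I_D = k_p [V_ov · V_SD − ½ V_SD²] = 2.8 × [1.78 × 0.381 − 0.5 × 0.381²] = 1.7 mA.

Triode; I_D = 1.70 mA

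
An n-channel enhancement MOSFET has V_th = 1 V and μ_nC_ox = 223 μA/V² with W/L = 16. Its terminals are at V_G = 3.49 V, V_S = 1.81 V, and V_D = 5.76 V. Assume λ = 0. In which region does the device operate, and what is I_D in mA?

V_GS = V_G − V_S = 3.49 − 1.81 = 1.68 V; V_DS = V_D − V_S = 5.76 − 1.81 = 3.95 V.
k_n = μ_nC_ox · (W/L) = 3.568 mA/V².
V_ov = V_GS − V_th = 1.68 − 1 = 0.68 V.
Since V_DS = 3.95 V ≥ V_ov = 0.68 V, the device is in saturation.
I_D = ½ k_n V_ov² = 0.5 × 3.568 × 0.68² = 0.825 mA.

Saturation; I_D = 0.825 mA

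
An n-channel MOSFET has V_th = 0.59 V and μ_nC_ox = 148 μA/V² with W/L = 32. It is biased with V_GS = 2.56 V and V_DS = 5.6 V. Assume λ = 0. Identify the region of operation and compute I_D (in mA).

k_n = μ_nC_ox · (W/L) = 4.736 mA/V².
V_ov = V_GS − V_th = 2.56 − 0.59 = 1.97 V.
Since V_DS = 5.6 V ≥ V_ov = 1.97 V, the device is in saturation.
I_D = ½ k_n V_ov² = 0.5 × 4.736 × 1.97² = 9.19 mA.

Saturation; I_D = 9.19 mA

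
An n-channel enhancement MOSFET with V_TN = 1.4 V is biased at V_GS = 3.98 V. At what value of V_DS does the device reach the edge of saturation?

V_DS,sat = 2.58 V

The boundary between triode and saturation is V_DS = V_GS − V_TN = V_ov.
V_ov = 3.98 − 1.4 = 2.58 V.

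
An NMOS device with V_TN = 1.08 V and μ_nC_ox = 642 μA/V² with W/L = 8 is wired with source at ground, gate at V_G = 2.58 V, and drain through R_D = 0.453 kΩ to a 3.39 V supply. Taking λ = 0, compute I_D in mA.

I_D = 5.21 mA

V_GS = V_G = 2.58 V, so V_ov = 2.58 − 1.08 = 1.5 V.
k_n = μ_nC_ox · (W/L) = 5.136 mA/V².
Assume saturation: I_D = ½ k_n V_ov² = 0.5 × 5.136 × 1.5² = 5.78 mA, giving V_DS = V_DD − I_D R_D = 3.39 − 5.78 × 0.453 = 0.773 V.
But 0.773 V < V_ov = 1.5 V, so the device is actually in triode.
In triode I_D = k_n[V_ov V_DS − ½ V_DS²] and I_D = (V_DD − V_DS)/R_D. Equating: 1.16 V_DS² − 4.49 V_DS + 3.39 = 0, giving V_DS = 1.03 V (the root below V_ov).
I_D = (3.39 − 1.03) / 0.453 = 5.21 mA.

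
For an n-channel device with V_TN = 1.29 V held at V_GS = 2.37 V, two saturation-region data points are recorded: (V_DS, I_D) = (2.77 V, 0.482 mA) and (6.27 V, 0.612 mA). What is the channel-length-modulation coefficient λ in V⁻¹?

With V_GS fixed, I_D ∝ (1 + λ V_DS) in saturation, so I_D2/I_D1 = (1 + λ V_DS2)/(1 + λ V_DS1).
0.612/0.482 = 1.27 = (1 + 6.27 λ)/(1 + 2.77 λ).
Solving: λ (I_D1 V_DS2 − I_D2 V_DS1) = I_D2 − I_D1, so λ = (0.612 − 0.482) / (0.482 × 6.27 − 0.612 × 2.77) = 0.13 / 1.33 = 0.098 V⁻¹.

λ = 0.0980 V⁻¹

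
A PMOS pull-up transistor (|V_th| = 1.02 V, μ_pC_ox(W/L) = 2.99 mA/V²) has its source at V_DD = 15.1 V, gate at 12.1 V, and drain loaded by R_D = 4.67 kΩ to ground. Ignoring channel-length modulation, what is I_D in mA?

V_SG = V_DD − V_G = 15.1 − 12.1 = 3 V, so V_ov = 3 − 1.02 = 1.98 V.
Assume saturation: I_D = ½ k_p V_ov² = 0.5 × 2.99 × 1.98² = 5.86 mA, giving V_SD = V_DD − I_D R_D = 15.1 − 5.86 × 4.67 = -12.3 V.
But -12.3 V < V_ov = 1.98 V, so the device is actually in triode.
In triode I_D = k_p[V_ov V_SD − ½ V_SD²] and I_D = (V_DD − V_SD)/R_D. Equating: 6.98 V_SD² − 28.65 V_SD + 15.1 = 0, giving V_SD = 0.621 V (the root below V_ov).
I_D = (15.1 − 0.621) / 4.67 = 3.1 mA.

I_D = 3.10 mA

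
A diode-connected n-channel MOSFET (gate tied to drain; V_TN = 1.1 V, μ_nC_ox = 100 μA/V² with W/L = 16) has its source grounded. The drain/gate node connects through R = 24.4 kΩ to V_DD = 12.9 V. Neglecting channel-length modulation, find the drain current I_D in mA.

I_D = 0.453 mA

With gate tied to drain, V_GS = V_DS ≥ V_GS − V_TN, so the device is in saturation.
k_n = μ_nC_ox · (W/L) = 1.6 mA/V².
KCL at the drain: ½ k_n (V_GS − V_TN)² = (V_DD − V_GS)/R.
Let x = V_GS − 1.1. Then 19.5 x² + x − 11.8 = 0, giving x = 0.752 V (positive root), so V_GS = 1.85 V.
I_D = (V_DD − V_GS)/R = (12.9 − 1.85) / 24.4 = 0.453 mA.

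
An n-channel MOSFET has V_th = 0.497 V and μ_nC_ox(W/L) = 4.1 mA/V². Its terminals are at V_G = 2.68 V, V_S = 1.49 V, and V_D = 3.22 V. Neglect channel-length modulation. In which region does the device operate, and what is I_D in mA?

Saturation; I_D = 0.985 mA

V_GS = V_G − V_S = 2.68 − 1.49 = 1.19 V; V_DS = V_D − V_S = 3.22 − 1.49 = 1.73 V.
V_ov = V_GS − V_th = 1.19 − 0.497 = 0.693 V.
Since V_DS = 1.73 V ≥ V_ov = 0.693 V, the device is in saturation.
I_D = ½ k_n V_ov² = 0.5 × 4.1 × 0.693² = 0.985 mA.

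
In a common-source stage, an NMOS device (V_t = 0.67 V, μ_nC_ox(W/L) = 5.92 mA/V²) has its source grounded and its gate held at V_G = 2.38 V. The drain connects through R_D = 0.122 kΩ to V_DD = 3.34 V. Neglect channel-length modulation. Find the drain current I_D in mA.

I_D = 8.66 mA

V_GS = V_G = 2.38 V, so V_ov = 2.38 − 0.67 = 1.71 V.
Assume saturation: I_D = ½ k_n V_ov² = 0.5 × 5.92 × 1.71² = 8.66 mA, giving V_DS = V_DD − I_D R_D = 3.34 − 8.66 × 0.122 = 2.28 V.
V_DS = 2.28 V ≥ V_ov = 1.71 V, confirming saturation.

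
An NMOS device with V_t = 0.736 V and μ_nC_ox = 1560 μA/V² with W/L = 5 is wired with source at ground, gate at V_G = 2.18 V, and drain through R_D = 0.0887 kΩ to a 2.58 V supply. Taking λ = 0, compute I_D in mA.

I_D = 8.13 mA

V_GS = V_G = 2.18 V, so V_ov = 2.18 − 0.736 = 1.44 V.
k_n = μ_nC_ox · (W/L) = 7.8 mA/V².
Assume saturation: I_D = ½ k_n V_ov² = 0.5 × 7.8 × 1.44² = 8.13 mA, giving V_DS = V_DD − I_D R_D = 2.58 − 8.13 × 0.0887 = 1.86 V.
V_DS = 1.86 V ≥ V_ov = 1.44 V, confirming saturation.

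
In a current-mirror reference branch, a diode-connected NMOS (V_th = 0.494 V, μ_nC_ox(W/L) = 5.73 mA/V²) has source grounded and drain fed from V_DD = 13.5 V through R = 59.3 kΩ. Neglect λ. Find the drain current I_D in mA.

With gate tied to drain, V_GS = V_DS ≥ V_GS − V_th, so the device is in saturation.
KCL at the drain: ½ k_n (V_GS − V_th)² = (V_DD − V_GS)/R.
Let x = V_GS − 0.494. Then 170 x² + x − 13.01 = 0, giving x = 0.274 V (positive root), so V_GS = 0.768 V.
I_D = (V_DD − V_GS)/R = (13.5 − 0.768) / 59.3 = 0.215 mA.

I_D = 0.215 mA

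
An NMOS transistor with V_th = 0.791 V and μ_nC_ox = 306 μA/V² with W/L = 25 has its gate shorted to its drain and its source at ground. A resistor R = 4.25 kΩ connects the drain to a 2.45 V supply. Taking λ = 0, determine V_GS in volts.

V_GS = 1.08 V

With gate tied to drain, V_GS = V_DS ≥ V_GS − V_th, so the device is in saturation.
k_n = μ_nC_ox · (W/L) = 7.65 mA/V².
KCL at the drain: ½ k_n (V_GS − V_th)² = (V_DD − V_GS)/R.
Let x = V_GS − 0.791. Then 16.3 x² + x − 1.659 = 0, giving x = 0.29 V (positive root), so V_GS = 1.08 V.
I_D = (V_DD − V_GS)/R = (2.45 − 1.08) / 4.25 = 0.322 mA.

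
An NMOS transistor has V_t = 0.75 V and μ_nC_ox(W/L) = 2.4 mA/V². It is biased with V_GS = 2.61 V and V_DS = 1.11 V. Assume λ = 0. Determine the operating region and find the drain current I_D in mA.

Triode; I_D = 3.48 mA

V_ov = V_GS − V_t = 2.61 − 0.75 = 1.86 V.
Since V_DS = 1.11 V < V_ov = 1.86 V, the device is in the triode region.
I_D = k_n [V_ov · V_DS − ½ V_DS²] = 2.4 × [1.86 × 1.11 − 0.5 × 1.11²] = 3.48 mA.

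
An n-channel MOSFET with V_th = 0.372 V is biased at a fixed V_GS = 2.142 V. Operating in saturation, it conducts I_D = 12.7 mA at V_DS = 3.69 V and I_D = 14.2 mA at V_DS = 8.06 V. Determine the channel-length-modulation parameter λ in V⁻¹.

λ = 0.0300 V⁻¹

With V_GS fixed, I_D ∝ (1 + λ V_DS) in saturation, so I_D2/I_D1 = (1 + λ V_DS2)/(1 + λ V_DS1).
14.2/12.7 = 1.118 = (1 + 8.06 λ)/(1 + 3.69 λ).
Solving: λ (I_D1 V_DS2 − I_D2 V_DS1) = I_D2 − I_D1, so λ = (14.2 − 12.7) / (12.7 × 8.06 − 14.2 × 3.69) = 1.5 / 50 = 0.03 V⁻¹.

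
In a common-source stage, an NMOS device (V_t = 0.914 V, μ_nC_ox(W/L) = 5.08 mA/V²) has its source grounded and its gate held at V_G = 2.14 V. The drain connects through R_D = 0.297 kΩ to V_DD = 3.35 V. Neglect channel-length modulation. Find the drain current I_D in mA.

V_GS = V_G = 2.14 V, so V_ov = 2.14 − 0.914 = 1.23 V.
Assume saturation: I_D = ½ k_n V_ov² = 0.5 × 5.08 × 1.23² = 3.82 mA, giving V_DS = V_DD − I_D R_D = 3.35 − 3.82 × 0.297 = 2.22 V.
V_DS = 2.22 V ≥ V_ov = 1.23 V, confirming saturation.

I_D = 3.82 mA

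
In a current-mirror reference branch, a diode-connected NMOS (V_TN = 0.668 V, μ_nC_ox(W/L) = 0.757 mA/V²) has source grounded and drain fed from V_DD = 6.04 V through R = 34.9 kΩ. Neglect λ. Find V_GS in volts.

V_GS = 1.27 V

With gate tied to drain, V_GS = V_DS ≥ V_GS − V_TN, so the device is in saturation.
KCL at the drain: ½ k_n (V_GS − V_TN)² = (V_DD − V_GS)/R.
Let x = V_GS − 0.668. Then 13.2 x² + x − 5.372 = 0, giving x = 0.601 V (positive root), so V_GS = 1.27 V.
I_D = (V_DD − V_GS)/R = (6.04 − 1.27) / 34.9 = 0.137 mA.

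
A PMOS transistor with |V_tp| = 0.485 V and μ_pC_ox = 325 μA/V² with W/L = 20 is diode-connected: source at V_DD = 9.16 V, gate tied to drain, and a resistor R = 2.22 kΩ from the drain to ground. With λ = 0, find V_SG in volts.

With gate tied to drain, V_SG = V_SD ≥ V_SG − |V_tp|, so the device is in saturation.
k_p = μ_pC_ox · (W/L) = 6.5 mA/V².
KCL at the drain: ½ k_p (V_SG − |V_tp|)² = (V_DD − V_SG)/R.
Let x = V_SG − 0.485. Then 7.22 x² + x − 8.675 = 0, giving x = 1.03 V (positive root), so V_SG = 1.51 V.
I_D = (V_DD − V_SG)/R = (9.16 − 1.51) / 2.22 = 3.44 mA.

V_SG = 1.51 V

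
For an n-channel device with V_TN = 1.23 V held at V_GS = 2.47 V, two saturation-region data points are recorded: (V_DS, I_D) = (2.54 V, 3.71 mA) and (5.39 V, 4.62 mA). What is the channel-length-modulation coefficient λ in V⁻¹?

λ = 0.110 V⁻¹

With V_GS fixed, I_D ∝ (1 + λ V_DS) in saturation, so I_D2/I_D1 = (1 + λ V_DS2)/(1 + λ V_DS1).
4.62/3.71 = 1.245 = (1 + 5.39 λ)/(1 + 2.54 λ).
Solving: λ (I_D1 V_DS2 − I_D2 V_DS1) = I_D2 − I_D1, so λ = (4.62 − 3.71) / (3.71 × 5.39 − 4.62 × 2.54) = 0.91 / 8.26 = 0.11 V⁻¹.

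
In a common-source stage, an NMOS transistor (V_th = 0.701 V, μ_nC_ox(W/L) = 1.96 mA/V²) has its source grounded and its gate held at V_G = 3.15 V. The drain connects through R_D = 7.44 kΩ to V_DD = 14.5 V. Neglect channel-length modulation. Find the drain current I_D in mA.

V_GS = V_G = 3.15 V, so V_ov = 3.15 − 0.701 = 2.45 V.
Assume saturation: I_D = ½ k_n V_ov² = 0.5 × 1.96 × 2.45² = 5.88 mA, giving V_DS = V_DD − I_D R_D = 14.5 − 5.88 × 7.44 = -29.2 V.
But -29.2 V < V_ov = 2.45 V, so the device is actually in triode.
In triode I_D = k_n[V_ov V_DS − ½ V_DS²] and I_D = (V_DD − V_DS)/R_D. Equating: 7.29 V_DS² − 36.71 V_DS + 14.5 = 0, giving V_DS = 0.432 V (the root below V_ov).
I_D = (14.5 − 0.432) / 7.44 = 1.89 mA.

I_D = 1.89 mA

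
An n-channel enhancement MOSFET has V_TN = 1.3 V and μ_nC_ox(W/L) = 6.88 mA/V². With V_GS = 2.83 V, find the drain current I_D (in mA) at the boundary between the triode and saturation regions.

I_D = 8.05 mA

At the boundary V_DS = V_ov = V_GS − V_TN = 2.83 − 1.3 = 1.53 V.
I_D = ½ k_n V_ov² = 0.5 × 6.88 × 1.53² = 8.05 mA.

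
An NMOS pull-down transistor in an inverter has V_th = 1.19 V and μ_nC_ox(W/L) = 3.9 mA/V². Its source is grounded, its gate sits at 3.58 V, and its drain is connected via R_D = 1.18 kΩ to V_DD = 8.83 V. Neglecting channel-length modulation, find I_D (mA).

V_GS = V_G = 3.58 V, so V_ov = 3.58 − 1.19 = 2.39 V.
Assume saturation: I_D = ½ k_n V_ov² = 0.5 × 3.9 × 2.39² = 11.1 mA, giving V_DS = V_DD − I_D R_D = 8.83 − 11.1 × 1.18 = -4.31 V.
But -4.31 V < V_ov = 2.39 V, so the device is actually in triode.
In triode I_D = k_n[V_ov V_DS − ½ V_DS²] and I_D = (V_DD − V_DS)/R_D. Equating: 2.3 V_DS² − 12 V_DS + 8.83 = 0, giving V_DS = 0.887 V (the root below V_ov).
I_D = (8.83 − 0.887) / 1.18 = 6.73 mA.

I_D = 6.73 mA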